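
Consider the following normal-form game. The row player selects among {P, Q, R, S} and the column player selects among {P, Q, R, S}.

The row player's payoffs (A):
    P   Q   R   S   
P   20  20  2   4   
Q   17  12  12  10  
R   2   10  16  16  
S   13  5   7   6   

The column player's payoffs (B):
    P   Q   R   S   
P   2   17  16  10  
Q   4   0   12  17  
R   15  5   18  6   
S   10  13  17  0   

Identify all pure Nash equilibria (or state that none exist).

Find each player's best response to every opponent strategy; NE are the intersections.
The row player's best responses — vs P: P (payoff 20); vs Q: P (payoff 20); vs R: R (payoff 16); vs S: R (payoff 16).
The column player's best responses — vs P: Q (payoff 17); vs Q: S (payoff 17); vs R: R (payoff 18); vs S: R (payoff 17).
Mutual best responses occur at (P, Q) and (R, R); at each, neither player gains by switching.

(P, Q) and (R, R)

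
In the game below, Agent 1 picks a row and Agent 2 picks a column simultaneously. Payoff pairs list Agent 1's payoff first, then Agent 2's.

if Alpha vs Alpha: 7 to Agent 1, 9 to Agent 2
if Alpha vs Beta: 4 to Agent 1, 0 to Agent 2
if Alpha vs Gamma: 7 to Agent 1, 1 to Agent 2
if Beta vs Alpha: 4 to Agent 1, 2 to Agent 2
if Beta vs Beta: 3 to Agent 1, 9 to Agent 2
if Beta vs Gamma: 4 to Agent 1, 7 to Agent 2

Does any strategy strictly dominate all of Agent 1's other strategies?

Alpha

A strategy is strictly dominant if it gives Agent 1 a strictly higher payoff than every other strategy, against every choice by the opponent.
Alpha strictly dominates: vs Alpha: 7 > 4; vs Beta: 4 > 3; vs Gamma: 7 > 4.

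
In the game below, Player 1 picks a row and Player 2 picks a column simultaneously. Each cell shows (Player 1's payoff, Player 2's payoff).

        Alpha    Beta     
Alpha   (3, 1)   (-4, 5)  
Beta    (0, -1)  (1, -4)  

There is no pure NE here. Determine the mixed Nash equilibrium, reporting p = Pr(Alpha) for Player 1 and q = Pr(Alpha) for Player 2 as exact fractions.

Each player's mixing probability is pinned down by making the *other* player indifferent.
Player 2 indifferent between Alpha and Beta: p·1 + (1−p)·(-1) = p·5 + (1−p)·(-4) ⟹ (-1) + 2p = (-4) + 9p ⟹ p = 3/7.
Player 1 indifferent between Alpha and Beta: q·3 + (1−q)·(-4) = q·0 + (1−q)·1 ⟹ (-4) + 7q = 1 + (-1)q ⟹ q = 5/8.

p = 3/7, q = 5/8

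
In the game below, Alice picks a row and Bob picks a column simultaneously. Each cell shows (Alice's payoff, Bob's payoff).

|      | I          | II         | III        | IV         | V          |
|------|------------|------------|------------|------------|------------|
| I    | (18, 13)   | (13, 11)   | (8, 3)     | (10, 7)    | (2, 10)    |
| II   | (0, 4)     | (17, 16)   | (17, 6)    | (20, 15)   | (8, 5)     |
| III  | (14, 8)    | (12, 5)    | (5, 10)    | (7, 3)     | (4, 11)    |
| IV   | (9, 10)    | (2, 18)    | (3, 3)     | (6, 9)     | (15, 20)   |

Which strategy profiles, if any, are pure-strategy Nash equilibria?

Check mutual best responses: a cell is a NE iff neither player can gain by unilaterally deviating.
Alice's best responses — vs I: I (payoff 18); vs II: II (payoff 17); vs III: II (payoff 17); vs IV: II (payoff 20); vs V: IV (payoff 15).
Bob's best responses — vs I: I (payoff 13); vs II: II (payoff 16); vs III: V (payoff 11); vs IV: V (payoff 20).
Mutual best responses occur at (I, I), (II, II), and (IV, V); at each, neither player gains by switching.

(I, I), (II, II), and (IV, V)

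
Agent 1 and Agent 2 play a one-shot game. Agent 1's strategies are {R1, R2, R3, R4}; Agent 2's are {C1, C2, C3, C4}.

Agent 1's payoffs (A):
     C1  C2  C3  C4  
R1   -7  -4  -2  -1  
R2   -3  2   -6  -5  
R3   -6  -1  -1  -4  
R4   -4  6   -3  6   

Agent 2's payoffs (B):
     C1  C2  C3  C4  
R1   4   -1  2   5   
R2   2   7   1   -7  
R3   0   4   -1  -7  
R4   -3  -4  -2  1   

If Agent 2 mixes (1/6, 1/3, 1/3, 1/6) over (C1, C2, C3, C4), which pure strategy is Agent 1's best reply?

R4

Compute Agent 1's expected payoff from each pure strategy against the given mix.
R1: (1/6)·(-7) + (1/3)·(-4) + (1/3)·(-2) + (1/6)·(-1) = -10/3
R2: (1/6)·(-3) + (1/3)·2 + (1/3)·(-6) + (1/6)·(-5) = -8/3
R3: (1/6)·(-6) + (1/3)·(-1) + (1/3)·(-1) + (1/6)·(-4) = -7/3
R4: (1/6)·(-4) + (1/3)·6 + (1/3)·(-3) + (1/6)·6 = 4/3
Highest expected payoff is 4/3, from R4.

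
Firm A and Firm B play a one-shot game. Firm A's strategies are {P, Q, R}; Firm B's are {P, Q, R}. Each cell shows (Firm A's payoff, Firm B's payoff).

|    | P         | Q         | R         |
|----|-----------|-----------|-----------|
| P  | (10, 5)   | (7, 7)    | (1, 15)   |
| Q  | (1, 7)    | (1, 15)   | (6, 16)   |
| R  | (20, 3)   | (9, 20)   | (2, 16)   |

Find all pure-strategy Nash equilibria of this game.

(Q, R) and (R, Q)

A profile is a Nash equilibrium when each player is best-responding to the other.
Firm A's best responses — vs P: R (payoff 20); vs Q: R (payoff 9); vs R: Q (payoff 6).
Firm B's best responses — vs P: R (payoff 15); vs Q: R (payoff 16); vs R: Q (payoff 20).
Mutual best responses occur at (Q, R) and (R, Q); at each, neither player gains by switching.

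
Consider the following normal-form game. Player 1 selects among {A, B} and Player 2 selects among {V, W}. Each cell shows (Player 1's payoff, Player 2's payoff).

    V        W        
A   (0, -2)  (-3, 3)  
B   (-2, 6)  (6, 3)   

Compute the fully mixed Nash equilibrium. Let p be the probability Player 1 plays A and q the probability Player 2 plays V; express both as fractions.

p = 3/8, q = 9/11

In a mixed NE each player is indifferent between their pure strategies, so the opponent's mix sets the indifference.
Player 2 indifferent between V and W: p·(-2) + (1−p)·6 = p·3 + (1−p)·3 ⟹ 6 + (-8)p = 3 + 0p ⟹ p = 3/8.
Player 1 indifferent between A and B: q·0 + (1−q)·(-3) = q·(-2) + (1−q)·6 ⟹ (-3) + 3q = 6 + (-8)q ⟹ q = 9/11.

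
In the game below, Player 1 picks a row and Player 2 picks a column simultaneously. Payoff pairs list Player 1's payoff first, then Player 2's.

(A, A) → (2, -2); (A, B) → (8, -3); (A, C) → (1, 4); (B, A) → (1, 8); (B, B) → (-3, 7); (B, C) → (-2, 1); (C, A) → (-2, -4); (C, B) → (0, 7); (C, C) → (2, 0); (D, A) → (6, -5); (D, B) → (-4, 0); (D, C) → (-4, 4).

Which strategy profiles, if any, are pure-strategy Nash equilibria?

There is no pure-strategy Nash equilibrium

Check mutual best responses: a cell is a NE iff neither player can gain by unilaterally deviating.
Player 1's best responses — vs A: D (payoff 6); vs B: A (payoff 8); vs C: C (payoff 2).
Player 2's best responses — vs A: C (payoff 4); vs B: A (payoff 8); vs C: B (payoff 7); vs D: C (payoff 4).
No cell has both players best-responding. For instance, Player 1's best reply to C is C, but against C Player 2 prefers B over C.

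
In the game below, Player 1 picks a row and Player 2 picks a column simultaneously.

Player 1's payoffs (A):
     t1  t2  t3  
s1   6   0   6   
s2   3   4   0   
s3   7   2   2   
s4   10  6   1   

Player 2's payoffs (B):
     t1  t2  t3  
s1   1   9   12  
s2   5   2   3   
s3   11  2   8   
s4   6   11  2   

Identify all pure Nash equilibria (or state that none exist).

(s1, t3) and (s4, t2)

Check mutual best responses: a cell is a NE iff neither player can gain by unilaterally deviating.
Player 1's best responses — vs t1: s4 (payoff 10); vs t2: s4 (payoff 6); vs t3: s1 (payoff 6).
Player 2's best responses — vs s1: t3 (payoff 12); vs s2: t1 (payoff 5); vs s3: t1 (payoff 11); vs s4: t2 (payoff 11).
Mutual best responses occur at (s1, t3) and (s4, t2); at each, neither player gains by switching.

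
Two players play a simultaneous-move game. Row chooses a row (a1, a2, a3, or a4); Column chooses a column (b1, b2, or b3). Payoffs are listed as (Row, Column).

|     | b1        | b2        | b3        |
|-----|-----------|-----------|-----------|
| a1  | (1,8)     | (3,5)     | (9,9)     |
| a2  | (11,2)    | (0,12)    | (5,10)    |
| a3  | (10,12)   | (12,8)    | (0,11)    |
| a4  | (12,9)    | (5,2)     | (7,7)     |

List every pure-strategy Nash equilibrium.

(a1, b3) and (a4, b1)

Check mutual best responses: a cell is a NE iff neither player can gain by unilaterally deviating.
Row's best responses — vs b1: a4 (payoff 12); vs b2: a3 (payoff 12); vs b3: a1 (payoff 9).
Column's best responses — vs a1: b3 (payoff 9); vs a2: b2 (payoff 12); vs a3: b1 (payoff 12); vs a4: b1 (payoff 9).
Mutual best responses occur at (a1, b3) and (a4, b1); at each, neither player gains by switching.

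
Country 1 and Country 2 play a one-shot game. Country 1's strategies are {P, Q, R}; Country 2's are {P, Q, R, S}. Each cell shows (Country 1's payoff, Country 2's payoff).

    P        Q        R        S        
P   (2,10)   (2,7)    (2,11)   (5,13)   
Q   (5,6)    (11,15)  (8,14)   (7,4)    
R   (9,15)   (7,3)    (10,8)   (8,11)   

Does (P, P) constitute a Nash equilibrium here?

No

Holding Country 2 at P: Country 1 gets 2 from P but could get 9 by switching to R. Country 1 has a profitable deviation.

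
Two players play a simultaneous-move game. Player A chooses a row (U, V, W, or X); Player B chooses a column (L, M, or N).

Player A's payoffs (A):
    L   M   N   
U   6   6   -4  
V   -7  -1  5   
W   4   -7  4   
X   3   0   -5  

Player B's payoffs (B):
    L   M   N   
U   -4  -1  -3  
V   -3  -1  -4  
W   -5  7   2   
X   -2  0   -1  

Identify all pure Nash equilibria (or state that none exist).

Check mutual best responses: a cell is a NE iff neither player can gain by unilaterally deviating.
Player A's best responses — vs L: U (payoff 6); vs M: U (payoff 6); vs N: V (payoff 5).
Player B's best responses — vs U: M (payoff -1); vs V: M (payoff -1); vs W: M (payoff 7); vs X: M (payoff 0).
The only mutual best response is (U, M); neither player gains by switching there.

(U, M)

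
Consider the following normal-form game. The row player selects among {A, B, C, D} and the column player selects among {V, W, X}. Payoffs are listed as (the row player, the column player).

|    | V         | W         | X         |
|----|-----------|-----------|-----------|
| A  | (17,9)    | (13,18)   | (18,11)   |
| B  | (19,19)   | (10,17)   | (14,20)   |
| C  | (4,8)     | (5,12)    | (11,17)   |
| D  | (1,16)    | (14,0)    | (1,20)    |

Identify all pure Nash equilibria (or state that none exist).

There is no pure-strategy Nash equilibrium

A profile is a Nash equilibrium when each player is best-responding to the other.
The row player's best responses — vs V: B (payoff 19); vs W: D (payoff 14); vs X: A (payoff 18).
The column player's best responses — vs A: W (payoff 18); vs B: X (payoff 20); vs C: X (payoff 17); vs D: X (payoff 20).
No cell has both players best-responding. For instance, the row player's best reply to X is A, but against A the column player prefers W over X.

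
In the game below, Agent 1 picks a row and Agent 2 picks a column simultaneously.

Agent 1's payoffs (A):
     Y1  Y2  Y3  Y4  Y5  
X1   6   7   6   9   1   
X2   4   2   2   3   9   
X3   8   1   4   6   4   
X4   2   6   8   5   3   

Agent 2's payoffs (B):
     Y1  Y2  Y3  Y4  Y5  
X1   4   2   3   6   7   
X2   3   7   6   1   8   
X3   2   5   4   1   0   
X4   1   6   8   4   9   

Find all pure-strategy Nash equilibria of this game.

(X2, Y5)

Find each player's best response to every opponent strategy; NE are the intersections.
Agent 1's best responses — vs Y1: X3 (payoff 8); vs Y2: X1 (payoff 7); vs Y3: X4 (payoff 8); vs Y4: X1 (payoff 9); vs Y5: X2 (payoff 9).
Agent 2's best responses — vs X1: Y5 (payoff 7); vs X2: Y5 (payoff 8); vs X3: Y2 (payoff 5); vs X4: Y5 (payoff 9).
The only mutual best response is (X2, Y5); neither player gains by switching there.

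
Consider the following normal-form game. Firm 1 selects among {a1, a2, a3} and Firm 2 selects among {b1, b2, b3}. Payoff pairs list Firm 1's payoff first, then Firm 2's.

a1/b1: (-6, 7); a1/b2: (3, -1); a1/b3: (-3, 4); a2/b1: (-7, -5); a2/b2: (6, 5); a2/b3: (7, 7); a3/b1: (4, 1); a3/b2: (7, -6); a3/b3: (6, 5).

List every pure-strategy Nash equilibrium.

A profile is a Nash equilibrium when each player is best-responding to the other.
Firm 1's best responses — vs b1: a3 (payoff 4); vs b2: a3 (payoff 7); vs b3: a2 (payoff 7).
Firm 2's best responses — vs a1: b1 (payoff 7); vs a2: b3 (payoff 7); vs a3: b3 (payoff 5).
The only mutual best response is (a2, b3); neither player gains by switching there.

(a2, b3)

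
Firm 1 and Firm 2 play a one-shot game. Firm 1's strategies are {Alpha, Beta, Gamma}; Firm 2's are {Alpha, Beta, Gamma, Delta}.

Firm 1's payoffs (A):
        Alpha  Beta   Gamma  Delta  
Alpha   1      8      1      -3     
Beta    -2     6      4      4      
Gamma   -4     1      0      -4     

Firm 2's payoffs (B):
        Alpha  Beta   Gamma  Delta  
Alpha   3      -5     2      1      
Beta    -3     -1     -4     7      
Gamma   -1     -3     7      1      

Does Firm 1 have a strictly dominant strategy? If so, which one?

None

Check whether one of Firm 1's strategies beats all alternatives regardless of what the opponent does.
Alpha is not dominant: against Gamma, Beta gives 4 > 1.
Beta is not dominant: against Alpha, Alpha gives 1 > -2.
Gamma is not dominant: against Alpha, Alpha gives 1 > -4.
No single strategy is best against every opponent action.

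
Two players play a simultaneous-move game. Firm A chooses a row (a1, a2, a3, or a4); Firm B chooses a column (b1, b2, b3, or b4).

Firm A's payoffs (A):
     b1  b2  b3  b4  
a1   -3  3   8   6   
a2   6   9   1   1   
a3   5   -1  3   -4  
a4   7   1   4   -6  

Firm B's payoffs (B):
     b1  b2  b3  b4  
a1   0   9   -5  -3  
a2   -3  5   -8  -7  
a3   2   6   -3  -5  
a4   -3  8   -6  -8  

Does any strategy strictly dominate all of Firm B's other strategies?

A strategy is strictly dominant if it gives Firm B a strictly higher payoff than every other strategy, against every choice by the opponent.
b2 strictly dominates: vs a1: 9 > each of {0, -5, -3}; vs a2: 5 > each of {-3, -8, -7}; vs a3: 6 > each of {2, -3, -5}; vs a4: 8 > each of {-3, -6, -8}.

b2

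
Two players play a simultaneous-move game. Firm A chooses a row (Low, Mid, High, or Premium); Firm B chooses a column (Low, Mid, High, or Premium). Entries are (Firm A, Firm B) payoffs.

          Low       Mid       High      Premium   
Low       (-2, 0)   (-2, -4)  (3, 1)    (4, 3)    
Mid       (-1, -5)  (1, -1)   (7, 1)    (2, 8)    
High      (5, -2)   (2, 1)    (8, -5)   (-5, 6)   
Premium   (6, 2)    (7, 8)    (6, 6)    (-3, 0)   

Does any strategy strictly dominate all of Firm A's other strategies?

None

A strategy is strictly dominant if it gives Firm A a strictly higher payoff than every other strategy, against every choice by the opponent.
Low is not dominant: against Low, Mid gives -1 > -2.
Mid is not dominant: against Low, High gives 5 > -1.
High is not dominant: against Low, Premium gives 6 > 5.
Premium is not dominant: against High, Mid gives 7 > 6.
No single strategy is best against every opponent action.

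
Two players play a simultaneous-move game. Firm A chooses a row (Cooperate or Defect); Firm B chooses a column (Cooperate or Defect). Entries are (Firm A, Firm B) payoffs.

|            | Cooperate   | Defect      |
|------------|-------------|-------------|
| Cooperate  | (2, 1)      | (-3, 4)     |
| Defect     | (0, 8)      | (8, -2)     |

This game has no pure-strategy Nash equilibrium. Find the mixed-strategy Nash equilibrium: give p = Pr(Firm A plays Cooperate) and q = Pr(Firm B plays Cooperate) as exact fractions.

p = 10/13, q = 11/13

In a mixed NE each player is indifferent between their pure strategies, so the opponent's mix sets the indifference.
Firm B indifferent between Cooperate and Defect: p·1 + (1−p)·8 = p·4 + (1−p)·(-2) ⟹ 8 + (-7)p = (-2) + 6p ⟹ p = 10/13.
Firm A indifferent between Cooperate and Defect: q·2 + (1−q)·(-3) = q·0 + (1−q)·8 ⟹ (-3) + 5q = 8 + (-8)q ⟹ q = 11/13.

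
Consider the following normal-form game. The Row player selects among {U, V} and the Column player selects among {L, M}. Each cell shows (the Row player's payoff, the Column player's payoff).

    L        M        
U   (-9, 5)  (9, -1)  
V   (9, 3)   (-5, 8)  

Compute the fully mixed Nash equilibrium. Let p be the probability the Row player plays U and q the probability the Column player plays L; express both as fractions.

Each player's mixing probability is pinned down by making the *other* player indifferent.
The Column player indifferent between L and M: p·5 + (1−p)·3 = p·(-1) + (1−p)·8 ⟹ 3 + 2p = 8 + (-9)p ⟹ p = 5/11.
The Row player indifferent between U and V: q·(-9) + (1−q)·9 = q·9 + (1−q)·(-5) ⟹ 9 + (-18)q = (-5) + 14q ⟹ q = 7/16.

p = 5/11, q = 7/16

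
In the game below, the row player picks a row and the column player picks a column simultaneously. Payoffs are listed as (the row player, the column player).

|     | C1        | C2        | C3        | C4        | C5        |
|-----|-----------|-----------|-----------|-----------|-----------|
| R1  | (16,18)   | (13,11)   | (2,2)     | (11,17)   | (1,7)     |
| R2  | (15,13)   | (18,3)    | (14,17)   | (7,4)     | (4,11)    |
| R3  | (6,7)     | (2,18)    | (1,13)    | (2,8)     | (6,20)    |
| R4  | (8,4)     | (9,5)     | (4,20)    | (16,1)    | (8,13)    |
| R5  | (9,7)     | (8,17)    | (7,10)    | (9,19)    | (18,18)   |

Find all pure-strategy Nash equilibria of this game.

(R1, C1) and (R2, C3)

A profile is a Nash equilibrium when each player is best-responding to the other.
The row player's best responses — vs C1: R1 (payoff 16); vs C2: R2 (payoff 18); vs C3: R2 (payoff 14); vs C4: R4 (payoff 16); vs C5: R5 (payoff 18).
The column player's best responses — vs R1: C1 (payoff 18); vs R2: C3 (payoff 17); vs R3: C5 (payoff 20); vs R4: C3 (payoff 20); vs R5: C4 (payoff 19).
Mutual best responses occur at (R1, C1) and (R2, C3); at each, neither player gains by switching.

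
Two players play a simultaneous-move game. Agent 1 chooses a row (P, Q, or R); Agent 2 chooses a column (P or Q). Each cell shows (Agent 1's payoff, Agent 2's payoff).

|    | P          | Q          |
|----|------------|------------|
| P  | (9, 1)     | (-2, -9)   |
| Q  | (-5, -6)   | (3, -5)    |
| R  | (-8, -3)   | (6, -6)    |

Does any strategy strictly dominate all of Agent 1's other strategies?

A strategy is strictly dominant if it gives Agent 1 a strictly higher payoff than every other strategy, against every choice by the opponent.
P is not dominant: against Q, Q gives 3 > -2.
Q is not dominant: against P, P gives 9 > -5.
R is not dominant: against P, P gives 9 > -8.
No single strategy is best against every opponent action.

None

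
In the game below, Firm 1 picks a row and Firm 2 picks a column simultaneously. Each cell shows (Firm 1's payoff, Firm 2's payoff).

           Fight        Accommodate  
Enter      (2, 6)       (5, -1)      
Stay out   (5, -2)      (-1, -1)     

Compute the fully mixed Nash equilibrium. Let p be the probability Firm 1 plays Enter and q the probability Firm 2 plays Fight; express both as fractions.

Each player's mixing probability is pinned down by making the *other* player indifferent.
Firm 2 indifferent between Fight and Accommodate: p·6 + (1−p)·(-2) = p·(-1) + (1−p)·(-1) ⟹ (-2) + 8p = (-1) + 0p ⟹ p = 1/8.
Firm 1 indifferent between Enter and Stay out: q·2 + (1−q)·5 = q·5 + (1−q)·(-1) ⟹ 5 + (-3)q = (-1) + 6q ⟹ q = 2/3.

p = 1/8, q = 2/3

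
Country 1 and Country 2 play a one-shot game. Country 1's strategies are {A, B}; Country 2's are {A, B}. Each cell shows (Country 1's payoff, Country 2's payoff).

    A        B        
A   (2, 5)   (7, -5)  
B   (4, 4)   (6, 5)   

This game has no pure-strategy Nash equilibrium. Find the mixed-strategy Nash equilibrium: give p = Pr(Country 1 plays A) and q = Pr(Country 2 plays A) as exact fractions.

In a mixed NE each player is indifferent between their pure strategies, so the opponent's mix sets the indifference.
Country 2 indifferent between A and B: p·5 + (1−p)·4 = p·(-5) + (1−p)·5 ⟹ 4 + 1p = 5 + (-10)p ⟹ p = 1/11.
Country 1 indifferent between A and B: q·2 + (1−q)·7 = q·4 + (1−q)·6 ⟹ 7 + (-5)q = 6 + (-2)q ⟹ q = 1/3.

p = 1/11, q = 1/3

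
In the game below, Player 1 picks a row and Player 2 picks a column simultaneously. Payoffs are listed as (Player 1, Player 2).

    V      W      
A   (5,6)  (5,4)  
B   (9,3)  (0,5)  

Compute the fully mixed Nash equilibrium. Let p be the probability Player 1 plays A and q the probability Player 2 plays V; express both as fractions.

In a mixed NE each player is indifferent between their pure strategies, so the opponent's mix sets the indifference.
Player 2 indifferent between V and W: p·6 + (1−p)·3 = p·4 + (1−p)·5 ⟹ 3 + 3p = 5 + (-1)p ⟹ p = 1/2.
Player 1 indifferent between A and B: q·5 + (1−q)·5 = q·9 + (1−q)·0 ⟹ 5 + 0q = 0 + 9q ⟹ q = 5/9.

p = 1/2, q = 5/9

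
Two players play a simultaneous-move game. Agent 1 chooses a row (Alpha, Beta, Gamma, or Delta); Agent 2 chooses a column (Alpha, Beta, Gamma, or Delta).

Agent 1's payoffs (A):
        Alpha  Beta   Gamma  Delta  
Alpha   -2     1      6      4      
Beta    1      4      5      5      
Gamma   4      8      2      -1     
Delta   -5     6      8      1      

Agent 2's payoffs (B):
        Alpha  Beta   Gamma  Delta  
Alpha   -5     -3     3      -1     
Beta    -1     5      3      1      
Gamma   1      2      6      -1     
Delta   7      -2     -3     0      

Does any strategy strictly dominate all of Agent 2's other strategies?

No strictly dominant strategy

Check whether one of Agent 2's strategies beats all alternatives regardless of what the opponent does.
Alpha is not dominant: against Alpha, Beta gives -3 > -5.
Beta is not dominant: against Alpha, Gamma gives 3 > -3.
Gamma is not dominant: against Beta, Beta gives 5 > 3.
Delta is not dominant: against Alpha, Gamma gives 3 > -1.
No single strategy is best against every opponent action.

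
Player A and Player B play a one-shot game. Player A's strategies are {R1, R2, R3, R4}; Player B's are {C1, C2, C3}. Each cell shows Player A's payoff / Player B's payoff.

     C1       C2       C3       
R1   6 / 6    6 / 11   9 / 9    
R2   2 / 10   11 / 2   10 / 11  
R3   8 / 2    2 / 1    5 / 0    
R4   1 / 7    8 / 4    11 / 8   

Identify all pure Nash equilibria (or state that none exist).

(R3, C1) and (R4, C3)

Check mutual best responses: a cell is a NE iff neither player can gain by unilaterally deviating.
Player A's best responses — vs C1: R3 (payoff 8); vs C2: R2 (payoff 11); vs C3: R4 (payoff 11).
Player B's best responses — vs R1: C2 (payoff 11); vs R2: C3 (payoff 11); vs R3: C1 (payoff 2); vs R4: C3 (payoff 8).
Mutual best responses occur at (R3, C1) and (R4, C3); at each, neither player gains by switching.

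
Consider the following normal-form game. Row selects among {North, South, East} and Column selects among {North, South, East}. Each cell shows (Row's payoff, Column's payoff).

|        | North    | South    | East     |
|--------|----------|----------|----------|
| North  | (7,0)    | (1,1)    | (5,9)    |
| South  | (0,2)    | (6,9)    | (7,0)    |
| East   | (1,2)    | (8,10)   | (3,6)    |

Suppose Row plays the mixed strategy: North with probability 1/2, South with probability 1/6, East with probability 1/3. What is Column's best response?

East

Compute Column's expected payoff from each pure strategy against the given mix.
North: (1/2)·0 + (1/6)·2 + (1/3)·2 = 1
South: (1/2)·1 + (1/6)·9 + (1/3)·10 = 16/3
East: (1/2)·9 + (1/6)·0 + (1/3)·6 = 13/2
Highest expected payoff is 13/2, from East.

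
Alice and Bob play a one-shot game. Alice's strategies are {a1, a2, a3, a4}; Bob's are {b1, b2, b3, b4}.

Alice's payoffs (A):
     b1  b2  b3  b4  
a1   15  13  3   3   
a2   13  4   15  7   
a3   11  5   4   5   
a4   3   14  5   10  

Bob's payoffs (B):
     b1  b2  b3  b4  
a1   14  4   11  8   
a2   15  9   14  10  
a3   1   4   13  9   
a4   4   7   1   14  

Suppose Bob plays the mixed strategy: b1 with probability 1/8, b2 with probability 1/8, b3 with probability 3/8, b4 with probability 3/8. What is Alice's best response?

a2

Alice's best reply maximizes expected payoff against the mix.
a1: (1/8)·15 + (1/8)·13 + (3/8)·3 + (3/8)·3 = 23/4
a2: (1/8)·13 + (1/8)·4 + (3/8)·15 + (3/8)·7 = 83/8
a3: (1/8)·11 + (1/8)·5 + (3/8)·4 + (3/8)·5 = 43/8
a4: (1/8)·3 + (1/8)·14 + (3/8)·5 + (3/8)·10 = 31/4
Highest expected payoff is 83/8, from a2.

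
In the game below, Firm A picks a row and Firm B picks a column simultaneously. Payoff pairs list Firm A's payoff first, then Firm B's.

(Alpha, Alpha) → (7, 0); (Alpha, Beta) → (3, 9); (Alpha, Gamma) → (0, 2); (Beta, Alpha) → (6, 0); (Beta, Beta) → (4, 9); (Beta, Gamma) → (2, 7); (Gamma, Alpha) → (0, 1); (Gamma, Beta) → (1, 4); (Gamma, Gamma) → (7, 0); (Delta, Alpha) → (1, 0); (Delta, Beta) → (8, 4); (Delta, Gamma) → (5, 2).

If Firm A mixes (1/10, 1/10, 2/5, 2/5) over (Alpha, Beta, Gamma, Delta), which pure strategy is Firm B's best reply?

Beta

Compute Firm B's expected payoff from each pure strategy against the given mix.
Alpha: (1/10)·0 + (1/10)·0 + (2/5)·1 + (2/5)·0 = 2/5
Beta: (1/10)·9 + (1/10)·9 + (2/5)·4 + (2/5)·4 = 5
Gamma: (1/10)·2 + (1/10)·7 + (2/5)·0 + (2/5)·2 = 17/10
Highest expected payoff is 5, from Beta.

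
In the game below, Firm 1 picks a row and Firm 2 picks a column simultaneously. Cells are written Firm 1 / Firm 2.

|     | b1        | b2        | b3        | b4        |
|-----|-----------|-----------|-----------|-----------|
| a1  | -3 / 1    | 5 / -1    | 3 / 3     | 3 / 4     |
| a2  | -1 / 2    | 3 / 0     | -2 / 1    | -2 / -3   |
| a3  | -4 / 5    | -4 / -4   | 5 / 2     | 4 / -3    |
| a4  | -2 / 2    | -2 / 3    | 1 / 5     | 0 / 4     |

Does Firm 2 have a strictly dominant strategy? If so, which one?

No strictly dominant strategy

A strategy is strictly dominant if it gives Firm 2 a strictly higher payoff than every other strategy, against every choice by the opponent.
b1 is not dominant: against a1, b3 gives 3 > 1.
b2 is not dominant: against a1, b1 gives 1 > -1.
b3 is not dominant: against a1, b4 gives 4 > 3.
b4 is not dominant: against a2, b1 gives 2 > -3.
No single strategy is best against every opponent action.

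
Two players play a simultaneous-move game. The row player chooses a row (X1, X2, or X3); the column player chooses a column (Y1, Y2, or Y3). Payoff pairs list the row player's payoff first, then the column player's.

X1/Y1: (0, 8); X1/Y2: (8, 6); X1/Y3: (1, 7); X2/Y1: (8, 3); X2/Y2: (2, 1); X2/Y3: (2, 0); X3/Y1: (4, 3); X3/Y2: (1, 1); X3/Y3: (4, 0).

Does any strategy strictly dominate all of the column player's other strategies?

Y1

Check whether one of the column player's strategies beats all alternatives regardless of what the opponent does.
Y1 strictly dominates: vs X1: 8 > each of {6, 7}; vs X2: 3 > each of {1, 0}; vs X3: 3 > each of {1, 0}.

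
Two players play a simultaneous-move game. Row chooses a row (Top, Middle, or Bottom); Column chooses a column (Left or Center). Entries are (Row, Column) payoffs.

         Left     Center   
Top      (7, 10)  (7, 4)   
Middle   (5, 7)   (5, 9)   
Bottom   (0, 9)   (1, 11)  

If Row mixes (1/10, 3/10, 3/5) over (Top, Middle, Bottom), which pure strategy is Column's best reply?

Column's best reply maximizes expected payoff against the mix.
Left: (1/10)·10 + (3/10)·7 + (3/5)·9 = 17/2
Center: (1/10)·4 + (3/10)·9 + (3/5)·11 = 97/10
Highest expected payoff is 97/10, from Center.

Center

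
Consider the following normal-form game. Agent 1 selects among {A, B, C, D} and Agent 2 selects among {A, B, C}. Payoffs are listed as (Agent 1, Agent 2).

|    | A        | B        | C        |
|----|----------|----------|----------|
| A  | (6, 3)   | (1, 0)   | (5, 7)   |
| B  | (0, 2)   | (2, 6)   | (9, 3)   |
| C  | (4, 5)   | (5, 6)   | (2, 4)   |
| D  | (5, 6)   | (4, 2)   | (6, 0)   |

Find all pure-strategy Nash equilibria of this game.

(C, B)

Find each player's best response to every opponent strategy; NE are the intersections.
Agent 1's best responses — vs A: A (payoff 6); vs B: C (payoff 5); vs C: B (payoff 9).
Agent 2's best responses — vs A: C (payoff 7); vs B: B (payoff 6); vs C: B (payoff 6); vs D: A (payoff 6).
The only mutual best response is (C, B); neither player gains by switching there.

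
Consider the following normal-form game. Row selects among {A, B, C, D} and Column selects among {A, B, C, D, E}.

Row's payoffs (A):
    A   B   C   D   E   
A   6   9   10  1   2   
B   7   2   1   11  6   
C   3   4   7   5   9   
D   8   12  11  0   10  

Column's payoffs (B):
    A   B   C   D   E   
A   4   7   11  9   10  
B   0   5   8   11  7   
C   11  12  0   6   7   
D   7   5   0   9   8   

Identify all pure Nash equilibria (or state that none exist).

Find each player's best response to every opponent strategy; NE are the intersections.
Row's best responses — vs A: D (payoff 8); vs B: D (payoff 12); vs C: D (payoff 11); vs D: B (payoff 11); vs E: D (payoff 10).
Column's best responses — vs A: C (payoff 11); vs B: D (payoff 11); vs C: B (payoff 12); vs D: D (payoff 9).
The only mutual best response is (B, D); neither player gains by switching there.

(B, D)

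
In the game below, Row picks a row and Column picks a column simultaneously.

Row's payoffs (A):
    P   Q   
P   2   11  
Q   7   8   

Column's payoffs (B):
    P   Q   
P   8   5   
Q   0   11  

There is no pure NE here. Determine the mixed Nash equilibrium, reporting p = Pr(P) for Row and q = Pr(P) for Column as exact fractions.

Each player's mixing probability is pinned down by making the *other* player indifferent.
Column indifferent between P and Q: p·8 + (1−p)·0 = p·5 + (1−p)·11 ⟹ 0 + 8p = 11 + (-6)p ⟹ p = 11/14.
Row indifferent between P and Q: q·2 + (1−q)·11 = q·7 + (1−q)·8 ⟹ 11 + (-9)q = 8 + (-1)q ⟹ q = 3/8.

p = 11/14, q = 3/8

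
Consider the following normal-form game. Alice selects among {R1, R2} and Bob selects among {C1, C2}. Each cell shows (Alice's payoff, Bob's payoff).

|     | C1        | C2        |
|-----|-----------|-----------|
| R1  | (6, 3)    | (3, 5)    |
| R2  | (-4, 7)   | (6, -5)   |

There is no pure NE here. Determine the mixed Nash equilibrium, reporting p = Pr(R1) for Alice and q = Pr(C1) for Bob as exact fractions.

Each player's mixing probability is pinned down by making the *other* player indifferent.
Bob indifferent between C1 and C2: p·3 + (1−p)·7 = p·5 + (1−p)·(-5) ⟹ 7 + (-4)p = (-5) + 10p ⟹ p = 6/7.
Alice indifferent between R1 and R2: q·6 + (1−q)·3 = q·(-4) + (1−q)·6 ⟹ 3 + 3q = 6 + (-10)q ⟹ q = 3/13.

p = 6/7, q = 3/13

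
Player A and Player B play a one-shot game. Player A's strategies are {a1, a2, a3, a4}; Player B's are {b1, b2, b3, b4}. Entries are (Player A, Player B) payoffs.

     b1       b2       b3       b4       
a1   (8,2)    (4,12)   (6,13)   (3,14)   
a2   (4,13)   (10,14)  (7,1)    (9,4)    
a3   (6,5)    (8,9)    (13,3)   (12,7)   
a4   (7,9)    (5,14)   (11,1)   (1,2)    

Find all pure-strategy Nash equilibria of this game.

Check mutual best responses: a cell is a NE iff neither player can gain by unilaterally deviating.
Player A's best responses — vs b1: a1 (payoff 8); vs b2: a2 (payoff 10); vs b3: a3 (payoff 13); vs b4: a3 (payoff 12).
Player B's best responses — vs a1: b4 (payoff 14); vs a2: b2 (payoff 14); vs a3: b2 (payoff 9); vs a4: b2 (payoff 14).
The only mutual best response is (a2, b2); neither player gains by switching there.

(a2, b2)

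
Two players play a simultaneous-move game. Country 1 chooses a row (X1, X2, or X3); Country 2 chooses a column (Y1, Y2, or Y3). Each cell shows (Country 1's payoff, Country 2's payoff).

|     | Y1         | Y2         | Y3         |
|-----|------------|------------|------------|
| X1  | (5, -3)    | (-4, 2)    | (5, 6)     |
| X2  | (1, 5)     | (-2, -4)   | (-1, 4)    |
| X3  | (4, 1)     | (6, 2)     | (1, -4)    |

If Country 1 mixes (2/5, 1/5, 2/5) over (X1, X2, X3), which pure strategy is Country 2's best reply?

Country 2's best reply maximizes expected payoff against the mix.
Y1: (2/5)·(-3) + (1/5)·5 + (2/5)·1 = 1/5
Y2: (2/5)·2 + (1/5)·(-4) + (2/5)·2 = 4/5
Y3: (2/5)·6 + (1/5)·4 + (2/5)·(-4) = 8/5
Highest expected payoff is 8/5, from Y3.

Y3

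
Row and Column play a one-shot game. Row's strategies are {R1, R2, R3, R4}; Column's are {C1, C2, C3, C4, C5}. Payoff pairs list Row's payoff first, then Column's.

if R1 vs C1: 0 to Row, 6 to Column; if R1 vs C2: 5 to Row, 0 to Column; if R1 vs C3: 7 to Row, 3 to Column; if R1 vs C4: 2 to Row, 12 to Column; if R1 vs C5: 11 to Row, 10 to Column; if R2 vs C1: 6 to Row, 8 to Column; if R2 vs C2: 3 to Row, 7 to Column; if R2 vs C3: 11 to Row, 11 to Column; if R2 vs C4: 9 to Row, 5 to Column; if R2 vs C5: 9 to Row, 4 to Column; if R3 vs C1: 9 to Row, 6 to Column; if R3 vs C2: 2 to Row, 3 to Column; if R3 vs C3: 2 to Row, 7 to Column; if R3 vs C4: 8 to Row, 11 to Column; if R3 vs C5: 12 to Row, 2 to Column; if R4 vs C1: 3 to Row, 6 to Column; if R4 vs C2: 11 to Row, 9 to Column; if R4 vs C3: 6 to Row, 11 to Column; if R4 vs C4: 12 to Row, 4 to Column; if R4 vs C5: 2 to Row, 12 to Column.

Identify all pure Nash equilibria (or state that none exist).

(R2, C3)

Check mutual best responses: a cell is a NE iff neither player can gain by unilaterally deviating.
Row's best responses — vs C1: R3 (payoff 9); vs C2: R4 (payoff 11); vs C3: R2 (payoff 11); vs C4: R4 (payoff 12); vs C5: R3 (payoff 12).
Column's best responses — vs R1: C4 (payoff 12); vs R2: C3 (payoff 11); vs R3: C4 (payoff 11); vs R4: C5 (payoff 12).
The only mutual best response is (R2, C3); neither player gains by switching there.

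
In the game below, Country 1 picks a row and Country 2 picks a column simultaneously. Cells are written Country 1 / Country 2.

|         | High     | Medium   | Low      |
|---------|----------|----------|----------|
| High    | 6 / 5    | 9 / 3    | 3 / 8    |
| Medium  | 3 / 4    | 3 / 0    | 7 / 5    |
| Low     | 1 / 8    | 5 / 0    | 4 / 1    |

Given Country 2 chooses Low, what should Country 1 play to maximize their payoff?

With Country 2 fixed at Low, Country 1's payoffs are: High → 3, Medium → 7, Low → 4.
The maximum is 7, achieved by Medium.

Medium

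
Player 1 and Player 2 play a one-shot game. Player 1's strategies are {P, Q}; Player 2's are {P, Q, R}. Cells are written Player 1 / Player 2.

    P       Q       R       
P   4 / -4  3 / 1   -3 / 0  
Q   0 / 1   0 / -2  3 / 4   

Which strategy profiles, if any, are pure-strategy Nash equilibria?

A profile is a Nash equilibrium when each player is best-responding to the other.
Player 1's best responses — vs P: P (payoff 4); vs Q: P (payoff 3); vs R: Q (payoff 3).
Player 2's best responses — vs P: Q (payoff 1); vs Q: R (payoff 4).
Mutual best responses occur at (P, Q) and (Q, R); at each, neither player gains by switching.

(P, Q) and (Q, R)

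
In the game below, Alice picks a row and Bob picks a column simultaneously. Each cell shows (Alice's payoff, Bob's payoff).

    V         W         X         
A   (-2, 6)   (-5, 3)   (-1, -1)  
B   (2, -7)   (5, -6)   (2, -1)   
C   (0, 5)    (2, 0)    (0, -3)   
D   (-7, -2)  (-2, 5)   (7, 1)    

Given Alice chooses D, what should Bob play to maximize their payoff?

W

With Alice fixed at D, Bob's payoffs are: V → -2, W → 5, X → 1.
The maximum is 5, achieved by W.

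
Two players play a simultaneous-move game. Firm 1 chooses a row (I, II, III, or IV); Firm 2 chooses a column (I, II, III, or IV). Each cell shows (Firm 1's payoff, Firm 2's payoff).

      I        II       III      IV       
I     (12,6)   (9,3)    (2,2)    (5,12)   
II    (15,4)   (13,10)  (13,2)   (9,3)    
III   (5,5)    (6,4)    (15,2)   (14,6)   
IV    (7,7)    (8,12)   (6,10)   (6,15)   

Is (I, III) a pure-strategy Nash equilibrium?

Holding Firm 2 at III: Firm 1 gets 2 from I but could get 15 by switching to III. Firm 1 has a profitable deviation.

No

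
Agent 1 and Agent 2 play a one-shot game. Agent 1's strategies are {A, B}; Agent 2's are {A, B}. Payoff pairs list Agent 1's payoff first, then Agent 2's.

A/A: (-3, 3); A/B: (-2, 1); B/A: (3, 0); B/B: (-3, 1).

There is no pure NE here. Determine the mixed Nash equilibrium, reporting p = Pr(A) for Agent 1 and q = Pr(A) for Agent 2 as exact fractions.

p = 1/3, q = 1/7

Each player's mixing probability is pinned down by making the *other* player indifferent.
Agent 2 indifferent between A and B: p·3 + (1−p)·0 = p·1 + (1−p)·1 ⟹ 0 + 3p = 1 + 0p ⟹ p = 1/3.
Agent 1 indifferent between A and B: q·(-3) + (1−q)·(-2) = q·3 + (1−q)·(-3) ⟹ (-2) + (-1)q = (-3) + 6q ⟹ q = 1/7.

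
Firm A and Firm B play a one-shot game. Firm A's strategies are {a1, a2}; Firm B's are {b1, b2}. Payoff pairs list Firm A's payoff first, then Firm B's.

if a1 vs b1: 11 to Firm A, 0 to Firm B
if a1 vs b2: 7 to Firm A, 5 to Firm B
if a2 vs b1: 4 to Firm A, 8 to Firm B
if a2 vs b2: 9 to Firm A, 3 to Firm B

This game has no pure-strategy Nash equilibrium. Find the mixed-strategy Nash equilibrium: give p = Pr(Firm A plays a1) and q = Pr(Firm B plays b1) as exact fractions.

p = 1/2, q = 2/9

In a mixed NE each player is indifferent between their pure strategies, so the opponent's mix sets the indifference.
Firm B indifferent between b1 and b2: p·0 + (1−p)·8 = p·5 + (1−p)·3 ⟹ 8 + (-8)p = 3 + 2p ⟹ p = 1/2.
Firm A indifferent between a1 and a2: q·11 + (1−q)·7 = q·4 + (1−q)·9 ⟹ 7 + 4q = 9 + (-5)q ⟹ q = 2/9.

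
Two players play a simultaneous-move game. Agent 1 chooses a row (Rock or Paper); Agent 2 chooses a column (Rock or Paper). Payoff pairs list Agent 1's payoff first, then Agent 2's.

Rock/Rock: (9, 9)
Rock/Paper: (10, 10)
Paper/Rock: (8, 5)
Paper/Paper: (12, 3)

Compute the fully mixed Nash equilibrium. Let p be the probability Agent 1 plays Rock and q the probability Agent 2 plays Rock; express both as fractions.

Each player's mixing probability is pinned down by making the *other* player indifferent.
Agent 2 indifferent between Rock and Paper: p·9 + (1−p)·5 = p·10 + (1−p)·3 ⟹ 5 + 4p = 3 + 7p ⟹ p = 2/3.
Agent 1 indifferent between Rock and Paper: q·9 + (1−q)·10 = q·8 + (1−q)·12 ⟹ 10 + (-1)q = 12 + (-4)q ⟹ q = 2/3.

p = 2/3, q = 2/3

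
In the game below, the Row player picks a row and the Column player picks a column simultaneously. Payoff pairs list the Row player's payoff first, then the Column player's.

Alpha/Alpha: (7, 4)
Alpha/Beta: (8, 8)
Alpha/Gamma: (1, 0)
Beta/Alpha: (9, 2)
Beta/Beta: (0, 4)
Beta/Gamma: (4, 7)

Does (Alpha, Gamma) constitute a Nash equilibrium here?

No

Holding the Column player at Gamma: the Row player gets 1 from Alpha but could get 4 by switching to Beta. The Row player has a profitable deviation.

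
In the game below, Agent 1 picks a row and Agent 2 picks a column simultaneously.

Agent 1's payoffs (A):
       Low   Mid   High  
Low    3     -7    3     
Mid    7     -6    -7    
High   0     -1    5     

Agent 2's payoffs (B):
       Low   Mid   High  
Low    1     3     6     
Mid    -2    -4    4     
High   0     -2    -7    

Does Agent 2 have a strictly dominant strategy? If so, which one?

A strategy is strictly dominant if it gives Agent 2 a strictly higher payoff than every other strategy, against every choice by the opponent.
Low is not dominant: against Low, Mid gives 3 > 1.
Mid is not dominant: against Low, High gives 6 > 3.
High is not dominant: against High, Low gives 0 > -7.
No single strategy is best against every opponent action.

No strictly dominant strategy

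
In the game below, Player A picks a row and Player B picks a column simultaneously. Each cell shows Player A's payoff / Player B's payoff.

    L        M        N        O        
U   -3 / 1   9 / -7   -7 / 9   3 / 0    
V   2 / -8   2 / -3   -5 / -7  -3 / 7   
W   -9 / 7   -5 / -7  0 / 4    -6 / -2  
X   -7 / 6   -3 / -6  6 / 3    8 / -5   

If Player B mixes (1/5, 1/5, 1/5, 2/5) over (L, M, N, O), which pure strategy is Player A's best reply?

Player A's best reply maximizes expected payoff against the mix.
U: (1/5)·(-3) + (1/5)·9 + (1/5)·(-7) + (2/5)·3 = 1
V: (1/5)·2 + (1/5)·2 + (1/5)·(-5) + (2/5)·(-3) = -7/5
W: (1/5)·(-9) + (1/5)·(-5) + (1/5)·0 + (2/5)·(-6) = -26/5
X: (1/5)·(-7) + (1/5)·(-3) + (1/5)·6 + (2/5)·8 = 12/5
Highest expected payoff is 12/5, from X.

X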